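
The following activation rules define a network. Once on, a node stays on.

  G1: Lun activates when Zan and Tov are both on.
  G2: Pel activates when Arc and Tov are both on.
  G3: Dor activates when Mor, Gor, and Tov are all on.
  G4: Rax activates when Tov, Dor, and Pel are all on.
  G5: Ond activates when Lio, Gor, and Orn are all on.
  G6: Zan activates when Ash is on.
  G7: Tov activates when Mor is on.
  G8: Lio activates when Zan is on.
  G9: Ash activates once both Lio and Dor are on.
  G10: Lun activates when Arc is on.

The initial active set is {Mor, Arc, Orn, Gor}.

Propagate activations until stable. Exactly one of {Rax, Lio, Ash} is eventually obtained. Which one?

Rax

G7: Mor on → Tov on.
Arc and Tov are on, so Pel activates (G2).
Mor, Gor, and Tov are on, so Dor activates (G3).
Tov, Dor, and Pel are on, so Rax activates (G4).
Lio would need Zan (G8), but Zan never turns on. Ash would need Lio and Dor (G9), but Lio never turns on.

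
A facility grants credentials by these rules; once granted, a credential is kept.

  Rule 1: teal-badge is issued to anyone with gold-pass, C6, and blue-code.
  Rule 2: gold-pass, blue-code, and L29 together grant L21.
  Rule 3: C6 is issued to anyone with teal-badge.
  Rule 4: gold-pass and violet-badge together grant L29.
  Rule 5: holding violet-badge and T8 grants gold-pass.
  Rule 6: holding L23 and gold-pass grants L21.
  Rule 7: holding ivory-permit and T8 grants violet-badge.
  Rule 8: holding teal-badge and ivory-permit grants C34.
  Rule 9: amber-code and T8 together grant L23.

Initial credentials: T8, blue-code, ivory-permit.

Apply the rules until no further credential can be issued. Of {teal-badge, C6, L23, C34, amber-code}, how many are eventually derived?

teal-badge would need gold-pass, C6, and blue-code (Rule 1), but C6 is never granted.
C6 would need teal-badge (Rule 3), but teal-badge is never granted.
L23 would need amber-code and T8 (Rule 9), but amber-code is never granted.
C34 would need teal-badge and ivory-permit (Rule 8), but teal-badge is never granted.
No rule produces amber-code, and it is not given.
None of the 5 are reached.

0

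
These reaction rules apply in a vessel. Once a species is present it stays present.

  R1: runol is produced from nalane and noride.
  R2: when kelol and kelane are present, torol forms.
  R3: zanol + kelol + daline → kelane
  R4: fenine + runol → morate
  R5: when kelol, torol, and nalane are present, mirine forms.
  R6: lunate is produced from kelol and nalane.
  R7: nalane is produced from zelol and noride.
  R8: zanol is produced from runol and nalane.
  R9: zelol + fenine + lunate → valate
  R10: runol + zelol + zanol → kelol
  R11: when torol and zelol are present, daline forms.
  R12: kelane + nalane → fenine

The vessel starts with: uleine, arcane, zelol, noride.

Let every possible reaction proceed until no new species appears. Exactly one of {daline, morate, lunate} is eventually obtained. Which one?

lunate

zelol and noride present → nalane forms (R7).
nalane and noride present → runol forms (R1).
runol and nalane present → zanol forms (R8).
runol, zelol, and zanol present → kelol forms (R10).
kelol and nalane present → lunate forms (R6).
morate would need fenine and runol (R4), but fenine never forms. daline would need torol and zelol (R11), but torol never forms.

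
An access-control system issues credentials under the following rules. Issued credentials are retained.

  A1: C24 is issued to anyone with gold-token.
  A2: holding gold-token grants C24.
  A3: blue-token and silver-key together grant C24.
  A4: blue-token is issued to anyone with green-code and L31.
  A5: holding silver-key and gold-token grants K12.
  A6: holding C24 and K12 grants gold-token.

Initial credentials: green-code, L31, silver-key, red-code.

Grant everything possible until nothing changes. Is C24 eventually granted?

Yes

Holding green-code and L31 grants blue-token (A4).
Holding blue-token and silver-key grants C24 (A3).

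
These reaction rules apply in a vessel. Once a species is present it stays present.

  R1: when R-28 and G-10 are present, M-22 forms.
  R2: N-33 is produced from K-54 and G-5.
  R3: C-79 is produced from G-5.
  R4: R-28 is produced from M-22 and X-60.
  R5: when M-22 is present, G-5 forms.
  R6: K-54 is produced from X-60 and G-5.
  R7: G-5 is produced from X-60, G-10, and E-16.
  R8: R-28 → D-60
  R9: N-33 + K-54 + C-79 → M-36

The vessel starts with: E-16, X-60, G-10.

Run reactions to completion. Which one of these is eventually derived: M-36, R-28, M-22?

M-36

X-60, G-10, and E-16 present → G-5 forms (R7).
G-5 present → C-79 forms (R3).
X-60 and G-5 present → K-54 forms (R6).
K-54 and G-5 present → N-33 forms (R2).
N-33, K-54, and C-79 present → M-36 forms (R9).
R-28 would need M-22 and X-60 (R4), but M-22 never forms. M-22 would need R-28 and G-10 (R1), but R-28 never forms.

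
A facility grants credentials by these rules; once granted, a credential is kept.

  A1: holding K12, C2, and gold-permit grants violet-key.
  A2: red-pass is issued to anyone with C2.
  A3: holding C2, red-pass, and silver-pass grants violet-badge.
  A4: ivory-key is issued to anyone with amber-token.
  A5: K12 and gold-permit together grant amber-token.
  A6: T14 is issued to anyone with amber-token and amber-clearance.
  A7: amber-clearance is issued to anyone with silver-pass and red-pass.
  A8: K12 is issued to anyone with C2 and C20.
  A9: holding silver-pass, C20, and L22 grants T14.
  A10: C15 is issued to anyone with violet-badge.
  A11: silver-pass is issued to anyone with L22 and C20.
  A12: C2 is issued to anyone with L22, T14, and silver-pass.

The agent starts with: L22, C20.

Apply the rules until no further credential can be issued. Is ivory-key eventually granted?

No

ivory-key would need amber-token (A4), but amber-token is never granted.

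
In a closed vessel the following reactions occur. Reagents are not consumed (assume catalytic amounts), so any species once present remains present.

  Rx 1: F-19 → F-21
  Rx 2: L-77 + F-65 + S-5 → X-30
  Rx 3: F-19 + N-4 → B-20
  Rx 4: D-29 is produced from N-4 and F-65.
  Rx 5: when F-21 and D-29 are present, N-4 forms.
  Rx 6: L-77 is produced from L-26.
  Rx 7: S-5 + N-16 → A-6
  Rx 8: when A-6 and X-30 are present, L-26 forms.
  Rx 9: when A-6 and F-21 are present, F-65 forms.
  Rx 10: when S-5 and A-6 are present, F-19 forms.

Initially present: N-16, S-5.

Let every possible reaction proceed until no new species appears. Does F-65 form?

Yes

S-5 and N-16 present → A-6 forms (Rx 7).
S-5 and A-6 present → F-19 forms (Rx 10).
F-19 present → F-21 forms (Rx 1).
A-6 and F-21 present → F-65 forms (Rx 9).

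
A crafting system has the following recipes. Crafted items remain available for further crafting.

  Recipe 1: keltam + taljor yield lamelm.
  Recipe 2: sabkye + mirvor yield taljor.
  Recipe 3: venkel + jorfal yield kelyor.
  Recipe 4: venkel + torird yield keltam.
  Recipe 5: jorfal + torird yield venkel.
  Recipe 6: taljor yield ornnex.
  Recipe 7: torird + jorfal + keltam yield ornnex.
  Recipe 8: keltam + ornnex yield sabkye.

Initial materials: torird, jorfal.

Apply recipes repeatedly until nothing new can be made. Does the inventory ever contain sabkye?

jorfal + torird → venkel (Recipe 5).
Using Recipe 4, venkel and torird make keltam.
torird + jorfal + keltam → ornnex (Recipe 7).
keltam + ornnex → sabkye (Recipe 8).

Yes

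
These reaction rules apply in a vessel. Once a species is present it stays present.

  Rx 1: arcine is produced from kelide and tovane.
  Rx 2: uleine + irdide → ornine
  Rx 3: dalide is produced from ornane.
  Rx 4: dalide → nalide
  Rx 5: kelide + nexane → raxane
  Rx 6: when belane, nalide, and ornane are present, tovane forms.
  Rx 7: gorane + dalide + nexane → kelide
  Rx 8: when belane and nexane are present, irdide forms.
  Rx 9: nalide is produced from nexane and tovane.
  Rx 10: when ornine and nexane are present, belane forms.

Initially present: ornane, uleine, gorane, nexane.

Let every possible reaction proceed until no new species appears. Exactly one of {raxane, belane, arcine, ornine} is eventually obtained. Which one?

raxane

ornane present → dalide forms (Rx 3).
gorane, dalide, and nexane present → kelide forms (Rx 7).
kelide and nexane present → raxane forms (Rx 5).
ornine would need uleine and irdide (Rx 2), but irdide never forms. belane would need ornine and nexane (Rx 10), but ornine never forms. arcine would need kelide and tovane (Rx 1), but tovane never forms.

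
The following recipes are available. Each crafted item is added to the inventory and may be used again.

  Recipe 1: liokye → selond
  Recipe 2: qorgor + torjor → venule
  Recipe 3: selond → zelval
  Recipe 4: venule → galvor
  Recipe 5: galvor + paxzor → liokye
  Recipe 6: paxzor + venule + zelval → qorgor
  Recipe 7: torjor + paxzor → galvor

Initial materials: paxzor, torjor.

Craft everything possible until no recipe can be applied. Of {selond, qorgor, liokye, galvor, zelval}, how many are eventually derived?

torjor + paxzor → galvor (Recipe 7).
galvor + paxzor → liokye (Recipe 5).
liokye → selond (Recipe 1).
selond → zelval (Recipe 3).
selond: reached.
qorgor would need paxzor, venule, and zelval (Recipe 6), but venule is never obtained.
liokye: reached.
galvor: reached.
zelval: reached.
Reached: selond, liokye, galvor, and zelval — 4 of the 5.

4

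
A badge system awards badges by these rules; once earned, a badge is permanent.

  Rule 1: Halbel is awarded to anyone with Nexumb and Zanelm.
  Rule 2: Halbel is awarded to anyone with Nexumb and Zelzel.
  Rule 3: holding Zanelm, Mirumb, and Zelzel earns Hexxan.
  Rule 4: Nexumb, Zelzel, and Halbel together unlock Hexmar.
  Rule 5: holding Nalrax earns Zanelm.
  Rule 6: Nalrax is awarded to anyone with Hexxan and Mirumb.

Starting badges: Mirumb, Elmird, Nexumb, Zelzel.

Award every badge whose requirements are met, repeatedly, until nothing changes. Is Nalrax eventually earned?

No

Nalrax would need Hexxan and Mirumb (Rule 6), but Hexxan is never earned.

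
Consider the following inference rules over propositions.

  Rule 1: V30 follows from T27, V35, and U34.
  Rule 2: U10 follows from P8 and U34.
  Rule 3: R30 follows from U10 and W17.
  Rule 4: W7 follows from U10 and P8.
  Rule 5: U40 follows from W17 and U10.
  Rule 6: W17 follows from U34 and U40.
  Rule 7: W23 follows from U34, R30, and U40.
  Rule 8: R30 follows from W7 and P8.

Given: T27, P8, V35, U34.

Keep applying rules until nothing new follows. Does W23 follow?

W23 would need U34, R30, and U40 (Rule 7), but U40 is never established.

No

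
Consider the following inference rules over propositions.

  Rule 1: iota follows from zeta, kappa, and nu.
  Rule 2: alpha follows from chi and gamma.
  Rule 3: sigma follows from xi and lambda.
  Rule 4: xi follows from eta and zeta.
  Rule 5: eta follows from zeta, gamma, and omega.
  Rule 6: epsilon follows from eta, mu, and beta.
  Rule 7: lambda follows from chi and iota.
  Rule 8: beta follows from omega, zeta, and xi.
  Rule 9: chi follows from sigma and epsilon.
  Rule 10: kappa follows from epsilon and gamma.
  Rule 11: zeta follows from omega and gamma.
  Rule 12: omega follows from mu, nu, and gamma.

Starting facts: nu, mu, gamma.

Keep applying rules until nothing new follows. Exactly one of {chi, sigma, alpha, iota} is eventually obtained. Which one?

mu, nu, and gamma hold, so omega follows (Rule 12).
omega and gamma hold, so zeta follows (Rule 11).
From zeta, gamma, and omega, Rule 5 gives eta.
eta and zeta hold, so xi follows (Rule 4).
From omega, zeta, and xi, Rule 8 gives beta.
From eta, mu, and beta, Rule 6 gives epsilon.
From epsilon and gamma, Rule 10 gives kappa.
From zeta, kappa, and nu, Rule 1 gives iota.
sigma would need xi and lambda (Rule 3), but lambda is never established. alpha would need chi and gamma (Rule 2), but chi is never established. chi would need sigma and epsilon (Rule 9), but sigma is never established.

iota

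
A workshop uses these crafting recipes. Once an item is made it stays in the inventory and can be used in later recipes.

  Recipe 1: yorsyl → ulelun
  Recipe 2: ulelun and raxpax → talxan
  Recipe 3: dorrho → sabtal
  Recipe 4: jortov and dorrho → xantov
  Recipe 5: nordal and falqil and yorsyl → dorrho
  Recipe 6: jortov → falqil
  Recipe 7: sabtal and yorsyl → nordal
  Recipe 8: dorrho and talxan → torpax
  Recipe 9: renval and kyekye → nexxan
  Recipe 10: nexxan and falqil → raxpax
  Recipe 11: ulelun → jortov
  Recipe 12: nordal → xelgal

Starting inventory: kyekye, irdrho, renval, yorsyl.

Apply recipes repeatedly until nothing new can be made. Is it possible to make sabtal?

sabtal would need dorrho (Recipe 3), but dorrho is never obtained.

No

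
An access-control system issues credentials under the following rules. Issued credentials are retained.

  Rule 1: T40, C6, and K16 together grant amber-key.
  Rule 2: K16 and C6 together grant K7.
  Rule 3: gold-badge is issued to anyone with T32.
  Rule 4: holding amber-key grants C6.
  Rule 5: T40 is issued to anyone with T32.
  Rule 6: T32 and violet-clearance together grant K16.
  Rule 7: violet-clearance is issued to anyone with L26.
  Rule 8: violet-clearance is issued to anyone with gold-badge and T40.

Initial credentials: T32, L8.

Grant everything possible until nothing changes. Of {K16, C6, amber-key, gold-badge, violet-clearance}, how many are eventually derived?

3

Holding T32 grants gold-badge (Rule 3).
Holding T32 grants T40 (Rule 5).
Holding gold-badge and T40 grants violet-clearance (Rule 8).
Holding T32 and violet-clearance grants K16 (Rule 6).
K16: reached.
C6 would need amber-key (Rule 4), but amber-key is never granted.
amber-key would need T40, C6, and K16 (Rule 1), but C6 is never granted.
gold-badge: reached.
violet-clearance: reached.
Reached: K16, gold-badge, and violet-clearance — 3 of the 5.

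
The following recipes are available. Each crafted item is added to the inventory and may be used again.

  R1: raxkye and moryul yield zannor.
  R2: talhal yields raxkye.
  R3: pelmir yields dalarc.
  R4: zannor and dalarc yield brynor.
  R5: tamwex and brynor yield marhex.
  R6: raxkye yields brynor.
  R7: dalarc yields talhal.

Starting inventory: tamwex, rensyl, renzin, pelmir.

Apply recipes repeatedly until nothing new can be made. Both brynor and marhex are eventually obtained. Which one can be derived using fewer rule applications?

brynor

brynor: Using R3, pelmir makes dalarc. dalarc → talhal (R7). Using R2, talhal makes raxkye. raxkye → brynor (R6). [4 rule applications]
marhex: Using R3, pelmir makes dalarc. dalarc → talhal (R7). Using R2, talhal makes raxkye. raxkye → brynor (R6). Using R5, tamwex and brynor make marhex. [5 rule applications]
brynor needs fewer.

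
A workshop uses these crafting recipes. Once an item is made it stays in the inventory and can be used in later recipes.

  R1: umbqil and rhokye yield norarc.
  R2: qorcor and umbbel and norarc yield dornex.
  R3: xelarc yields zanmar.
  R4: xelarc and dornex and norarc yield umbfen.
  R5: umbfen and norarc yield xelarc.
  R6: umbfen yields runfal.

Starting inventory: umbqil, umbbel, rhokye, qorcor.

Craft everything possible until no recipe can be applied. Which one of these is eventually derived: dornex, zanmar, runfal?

umbqil and rhokye → norarc (R1).
Using R2, qorcor, umbbel, and norarc make dornex.
zanmar would need xelarc (R3), but xelarc is never obtained. runfal would need umbfen (R6), but umbfen is never obtained.

dornex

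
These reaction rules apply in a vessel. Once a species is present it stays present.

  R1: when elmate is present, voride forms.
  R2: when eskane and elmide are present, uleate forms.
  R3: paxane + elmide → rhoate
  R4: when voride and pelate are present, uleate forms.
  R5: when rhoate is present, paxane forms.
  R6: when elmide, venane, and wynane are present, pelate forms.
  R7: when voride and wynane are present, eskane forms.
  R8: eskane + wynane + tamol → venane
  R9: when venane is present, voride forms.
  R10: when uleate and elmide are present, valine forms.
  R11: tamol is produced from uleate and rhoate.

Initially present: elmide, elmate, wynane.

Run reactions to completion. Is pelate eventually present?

pelate would need elmide, venane, and wynane (R6), but venane never forms.

No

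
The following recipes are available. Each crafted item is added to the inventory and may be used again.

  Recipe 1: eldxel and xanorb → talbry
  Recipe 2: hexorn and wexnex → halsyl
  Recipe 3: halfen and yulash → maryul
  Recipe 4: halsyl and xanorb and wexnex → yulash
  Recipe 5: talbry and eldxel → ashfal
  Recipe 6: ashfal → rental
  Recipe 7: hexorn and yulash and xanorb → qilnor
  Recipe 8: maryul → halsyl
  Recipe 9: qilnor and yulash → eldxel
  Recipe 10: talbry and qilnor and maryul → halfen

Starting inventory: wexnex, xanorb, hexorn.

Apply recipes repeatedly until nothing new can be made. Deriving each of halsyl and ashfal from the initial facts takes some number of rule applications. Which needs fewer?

halsyl

halsyl: hexorn and wexnex → halsyl (Recipe 2). [1 rule application]
ashfal: hexorn and wexnex → halsyl (Recipe 2). halsyl and xanorb and wexnex → yulash (Recipe 4). Using Recipe 7, hexorn, yulash, and xanorb make qilnor. Using Recipe 9, qilnor and yulash make eldxel. eldxel and xanorb → talbry (Recipe 1). Using Recipe 5, talbry and eldxel make ashfal. [6 rule applications]
halsyl needs fewer.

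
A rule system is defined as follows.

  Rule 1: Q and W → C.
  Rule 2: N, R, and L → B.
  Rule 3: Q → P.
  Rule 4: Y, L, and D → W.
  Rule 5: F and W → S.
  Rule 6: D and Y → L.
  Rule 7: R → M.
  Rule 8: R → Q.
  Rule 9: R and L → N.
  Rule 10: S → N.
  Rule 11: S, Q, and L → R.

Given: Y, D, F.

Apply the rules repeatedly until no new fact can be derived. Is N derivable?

D and Y hold, so L follows (Rule 6).
Y, L, and D hold, so W follows (Rule 4).
From F and W, Rule 5 gives S.
S holds, so N follows (Rule 10).

Yes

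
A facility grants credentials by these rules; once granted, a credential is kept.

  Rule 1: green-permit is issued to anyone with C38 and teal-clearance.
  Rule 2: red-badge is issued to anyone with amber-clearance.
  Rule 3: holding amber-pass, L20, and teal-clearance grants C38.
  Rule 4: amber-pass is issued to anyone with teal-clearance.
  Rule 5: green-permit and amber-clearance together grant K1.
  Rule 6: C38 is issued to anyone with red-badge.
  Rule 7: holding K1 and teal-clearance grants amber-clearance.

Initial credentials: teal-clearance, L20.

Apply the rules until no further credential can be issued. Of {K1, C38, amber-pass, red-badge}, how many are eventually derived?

2

Holding teal-clearance grants amber-pass (Rule 4).
Holding amber-pass, L20, and teal-clearance grants C38 (Rule 3).
K1 would need green-permit and amber-clearance (Rule 5), but amber-clearance is never granted.
C38: reached.
amber-pass: reached.
red-badge would need amber-clearance (Rule 2), but amber-clearance is never granted.
Reached: C38 and amber-pass — 2 of the 4.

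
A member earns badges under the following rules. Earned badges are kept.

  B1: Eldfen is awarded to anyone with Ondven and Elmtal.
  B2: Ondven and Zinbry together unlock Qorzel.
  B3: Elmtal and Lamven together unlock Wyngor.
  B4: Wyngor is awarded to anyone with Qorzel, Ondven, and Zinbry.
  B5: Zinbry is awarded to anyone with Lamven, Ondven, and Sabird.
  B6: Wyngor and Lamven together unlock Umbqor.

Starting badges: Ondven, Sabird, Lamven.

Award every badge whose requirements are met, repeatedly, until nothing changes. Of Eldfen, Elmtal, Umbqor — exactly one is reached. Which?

Umbqor

With Lamven, Ondven, and Sabird, Zinbry is earned (B5).
With Ondven and Zinbry, Qorzel is earned (B2).
With Qorzel, Ondven, and Zinbry, Wyngor is earned (B4).
With Wyngor and Lamven, Umbqor is earned (B6).
No rule produces Elmtal, and it is not given. Eldfen would need Ondven and Elmtal (B1), but Elmtal is never earned.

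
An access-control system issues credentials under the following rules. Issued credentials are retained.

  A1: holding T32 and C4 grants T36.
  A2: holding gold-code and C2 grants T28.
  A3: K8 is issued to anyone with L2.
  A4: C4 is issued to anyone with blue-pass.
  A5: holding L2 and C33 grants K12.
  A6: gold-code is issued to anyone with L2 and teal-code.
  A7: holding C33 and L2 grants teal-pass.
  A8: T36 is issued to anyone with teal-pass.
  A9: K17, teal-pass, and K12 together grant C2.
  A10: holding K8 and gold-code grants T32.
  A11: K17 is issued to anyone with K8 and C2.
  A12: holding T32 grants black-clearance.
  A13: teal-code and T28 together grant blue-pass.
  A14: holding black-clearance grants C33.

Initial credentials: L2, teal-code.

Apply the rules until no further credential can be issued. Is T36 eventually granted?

Holding L2 and teal-code grants gold-code (A6).
Holding L2 grants K8 (A3).
Holding K8 and gold-code grants T32 (A10).
Holding T32 grants black-clearance (A12).
Holding black-clearance grants C33 (A14).
Holding C33 and L2 grants teal-pass (A7).
Holding teal-pass grants T36 (A8).

Yes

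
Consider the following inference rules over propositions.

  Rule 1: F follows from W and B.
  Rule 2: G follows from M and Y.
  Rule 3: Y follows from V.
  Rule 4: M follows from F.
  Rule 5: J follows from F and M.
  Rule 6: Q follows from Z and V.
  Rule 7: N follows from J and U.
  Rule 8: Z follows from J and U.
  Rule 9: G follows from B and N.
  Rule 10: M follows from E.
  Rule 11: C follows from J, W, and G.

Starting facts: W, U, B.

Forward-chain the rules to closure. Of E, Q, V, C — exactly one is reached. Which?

C

W and B hold, so F follows (Rule 1).
F holds, so M follows (Rule 4).
From F and M, Rule 5 gives J.
From J and U, Rule 7 gives N.
B and N hold, so G follows (Rule 9).
J, W, and G hold, so C follows (Rule 11).
Q would need Z and V (Rule 6), but V is never established. No rule produces E, and it is not given. No rule produces V, and it is not given.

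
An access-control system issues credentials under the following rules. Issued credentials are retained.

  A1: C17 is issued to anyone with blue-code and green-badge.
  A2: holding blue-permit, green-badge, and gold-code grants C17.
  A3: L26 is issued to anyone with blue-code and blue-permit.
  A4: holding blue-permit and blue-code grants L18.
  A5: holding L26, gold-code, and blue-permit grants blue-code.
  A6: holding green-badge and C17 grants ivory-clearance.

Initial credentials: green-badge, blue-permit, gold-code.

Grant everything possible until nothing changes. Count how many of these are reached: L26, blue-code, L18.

0

L26 would need blue-code and blue-permit (A3), but blue-code is never granted.
blue-code would need L26, gold-code, and blue-permit (A5), but L26 is never granted.
L18 would need blue-permit and blue-code (A4), but blue-code is never granted.
None of the 3 are reached.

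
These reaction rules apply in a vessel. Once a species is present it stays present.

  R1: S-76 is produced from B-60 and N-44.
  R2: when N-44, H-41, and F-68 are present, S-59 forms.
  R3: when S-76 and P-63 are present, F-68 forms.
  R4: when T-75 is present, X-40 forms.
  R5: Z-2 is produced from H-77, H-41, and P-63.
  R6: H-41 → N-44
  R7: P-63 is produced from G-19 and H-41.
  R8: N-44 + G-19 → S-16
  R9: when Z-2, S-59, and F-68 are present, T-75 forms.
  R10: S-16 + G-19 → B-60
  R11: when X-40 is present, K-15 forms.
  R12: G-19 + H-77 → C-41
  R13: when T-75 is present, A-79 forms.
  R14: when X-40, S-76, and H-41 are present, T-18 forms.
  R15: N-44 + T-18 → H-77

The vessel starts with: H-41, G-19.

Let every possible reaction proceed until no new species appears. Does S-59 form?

H-41 present → N-44 forms (R6).
G-19 and H-41 present → P-63 forms (R7).
N-44 and G-19 present → S-16 forms (R8).
S-16 and G-19 present → B-60 forms (R10).
B-60 and N-44 present → S-76 forms (R1).
S-76 and P-63 present → F-68 forms (R3).
N-44, H-41, and F-68 present → S-59 forms (R2).

Yes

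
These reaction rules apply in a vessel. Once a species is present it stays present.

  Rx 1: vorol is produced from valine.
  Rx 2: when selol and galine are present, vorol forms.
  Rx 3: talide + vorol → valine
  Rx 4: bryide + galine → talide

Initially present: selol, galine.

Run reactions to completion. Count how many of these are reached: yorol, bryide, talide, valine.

No rule produces yorol, and it is not given.
No rule produces bryide, and it is not given.
talide would need bryide and galine (Rx 4), but bryide never forms.
valine would need talide and vorol (Rx 3), but talide never forms.
None of the 4 are reached.

0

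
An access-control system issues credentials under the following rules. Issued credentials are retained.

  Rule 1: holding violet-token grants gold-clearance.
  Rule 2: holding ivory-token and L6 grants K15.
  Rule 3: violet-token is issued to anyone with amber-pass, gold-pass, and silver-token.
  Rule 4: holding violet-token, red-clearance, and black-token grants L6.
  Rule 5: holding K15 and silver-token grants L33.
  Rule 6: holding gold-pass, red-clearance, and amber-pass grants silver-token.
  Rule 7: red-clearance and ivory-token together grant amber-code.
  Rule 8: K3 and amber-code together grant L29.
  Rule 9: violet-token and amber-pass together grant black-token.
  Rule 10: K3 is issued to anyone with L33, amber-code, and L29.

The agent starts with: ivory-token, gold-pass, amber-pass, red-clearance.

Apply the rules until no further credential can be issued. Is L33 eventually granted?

Yes

Holding gold-pass, red-clearance, and amber-pass grants silver-token (Rule 6).
Holding amber-pass, gold-pass, and silver-token grants violet-token (Rule 3).
Holding violet-token and amber-pass grants black-token (Rule 9).
Holding violet-token, red-clearance, and black-token grants L6 (Rule 4).
Holding ivory-token and L6 grants K15 (Rule 2).
Holding K15 and silver-token grants L33 (Rule 5).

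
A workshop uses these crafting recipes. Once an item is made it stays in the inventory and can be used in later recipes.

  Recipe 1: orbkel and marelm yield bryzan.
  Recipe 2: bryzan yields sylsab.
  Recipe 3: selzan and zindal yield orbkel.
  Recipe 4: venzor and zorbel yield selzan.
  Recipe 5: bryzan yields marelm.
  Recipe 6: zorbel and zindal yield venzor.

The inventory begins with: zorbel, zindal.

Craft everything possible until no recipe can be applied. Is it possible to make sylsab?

No

sylsab would need bryzan (Recipe 2), but bryzan is never obtained.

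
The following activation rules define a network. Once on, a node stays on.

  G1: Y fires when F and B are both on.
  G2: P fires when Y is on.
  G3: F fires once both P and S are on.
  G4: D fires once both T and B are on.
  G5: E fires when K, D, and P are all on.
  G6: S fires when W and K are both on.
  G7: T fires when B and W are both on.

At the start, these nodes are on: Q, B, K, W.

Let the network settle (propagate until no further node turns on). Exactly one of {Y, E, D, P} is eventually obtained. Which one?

B and W are on, so T fires (G7).
G4: T and B on → D on.
P would need Y (G2), but Y never turns on. Y would need F and B (G1), but F never turns on. E would need K, D, and P (G5), but P never turns on.

D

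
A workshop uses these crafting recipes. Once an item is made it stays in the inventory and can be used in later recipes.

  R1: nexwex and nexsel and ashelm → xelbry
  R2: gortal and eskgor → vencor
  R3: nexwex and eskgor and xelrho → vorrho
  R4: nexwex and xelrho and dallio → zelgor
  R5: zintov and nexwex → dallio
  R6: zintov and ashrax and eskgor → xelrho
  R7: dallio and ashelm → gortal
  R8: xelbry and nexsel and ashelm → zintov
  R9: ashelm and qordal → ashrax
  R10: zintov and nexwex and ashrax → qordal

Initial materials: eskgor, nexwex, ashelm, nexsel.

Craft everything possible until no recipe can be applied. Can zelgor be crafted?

zelgor would need nexwex, xelrho, and dallio (R4), but xelrho is never obtained.

No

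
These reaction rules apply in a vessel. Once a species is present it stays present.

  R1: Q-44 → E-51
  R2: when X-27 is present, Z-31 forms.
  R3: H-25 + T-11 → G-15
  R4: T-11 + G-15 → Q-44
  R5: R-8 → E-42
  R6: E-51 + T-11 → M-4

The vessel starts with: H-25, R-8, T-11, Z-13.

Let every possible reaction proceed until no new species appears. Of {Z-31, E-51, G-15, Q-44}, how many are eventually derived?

H-25 and T-11 present → G-15 forms (R3).
T-11 and G-15 present → Q-44 forms (R4).
Q-44 present → E-51 forms (R1).
Z-31 would need X-27 (R2), but X-27 never forms.
E-51: reached.
G-15: reached.
Q-44: reached.
Reached: E-51, G-15, and Q-44 — 3 of the 4.

3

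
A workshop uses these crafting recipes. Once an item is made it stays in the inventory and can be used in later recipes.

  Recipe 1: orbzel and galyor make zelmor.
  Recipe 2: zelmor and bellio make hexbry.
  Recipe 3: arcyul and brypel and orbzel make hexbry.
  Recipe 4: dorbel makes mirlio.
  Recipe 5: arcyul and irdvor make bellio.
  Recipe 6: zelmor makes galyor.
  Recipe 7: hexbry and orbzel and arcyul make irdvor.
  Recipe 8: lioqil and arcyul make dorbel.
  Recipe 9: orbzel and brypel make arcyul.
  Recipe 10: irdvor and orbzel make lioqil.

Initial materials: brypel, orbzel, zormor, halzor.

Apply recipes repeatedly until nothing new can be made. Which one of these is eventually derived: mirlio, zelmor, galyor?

Using Recipe 9, orbzel and brypel make arcyul.
arcyul and brypel and orbzel → hexbry (Recipe 3).
hexbry and orbzel and arcyul → irdvor (Recipe 7).
irdvor and orbzel → lioqil (Recipe 10).
lioqil and arcyul → dorbel (Recipe 8).
dorbel → mirlio (Recipe 4).
galyor would need zelmor (Recipe 6), but zelmor is never obtained. zelmor would need orbzel and galyor (Recipe 1), but galyor is never obtained.

mirlio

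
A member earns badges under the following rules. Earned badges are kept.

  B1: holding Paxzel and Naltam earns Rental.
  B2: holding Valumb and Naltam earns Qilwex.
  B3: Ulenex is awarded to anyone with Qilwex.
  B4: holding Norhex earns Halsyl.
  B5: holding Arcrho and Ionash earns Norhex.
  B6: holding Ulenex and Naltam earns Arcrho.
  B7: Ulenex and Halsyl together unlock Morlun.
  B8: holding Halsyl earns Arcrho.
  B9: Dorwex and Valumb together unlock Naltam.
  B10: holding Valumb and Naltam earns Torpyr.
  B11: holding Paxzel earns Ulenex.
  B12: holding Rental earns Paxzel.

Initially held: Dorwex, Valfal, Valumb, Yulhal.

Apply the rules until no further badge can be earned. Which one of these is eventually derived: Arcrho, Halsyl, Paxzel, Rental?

With Dorwex and Valumb, Naltam is earned (B9).
With Valumb and Naltam, Qilwex is earned (B2).
With Qilwex, Ulenex is earned (B3).
With Ulenex and Naltam, Arcrho is earned (B6).
Paxzel would need Rental (B12), but Rental is never earned. Rental would need Paxzel and Naltam (B1), but Paxzel is never earned. Halsyl would need Norhex (B4), but Norhex is never earned.

Arcrho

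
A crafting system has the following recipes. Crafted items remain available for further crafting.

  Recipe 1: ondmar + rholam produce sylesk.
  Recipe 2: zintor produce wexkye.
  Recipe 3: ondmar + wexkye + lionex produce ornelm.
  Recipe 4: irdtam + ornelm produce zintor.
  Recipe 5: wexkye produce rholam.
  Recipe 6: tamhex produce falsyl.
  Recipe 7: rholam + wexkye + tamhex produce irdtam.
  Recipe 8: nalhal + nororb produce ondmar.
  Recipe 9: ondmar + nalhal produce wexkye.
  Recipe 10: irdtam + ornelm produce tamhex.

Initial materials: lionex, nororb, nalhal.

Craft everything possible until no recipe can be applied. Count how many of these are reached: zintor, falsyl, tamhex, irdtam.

zintor would need irdtam and ornelm (Recipe 4), but irdtam is never obtained.
falsyl would need tamhex (Recipe 6), but tamhex is never obtained.
tamhex would need irdtam and ornelm (Recipe 10), but irdtam is never obtained.
irdtam would need rholam, wexkye, and tamhex (Recipe 7), but tamhex is never obtained.
None of the 4 are reached.

0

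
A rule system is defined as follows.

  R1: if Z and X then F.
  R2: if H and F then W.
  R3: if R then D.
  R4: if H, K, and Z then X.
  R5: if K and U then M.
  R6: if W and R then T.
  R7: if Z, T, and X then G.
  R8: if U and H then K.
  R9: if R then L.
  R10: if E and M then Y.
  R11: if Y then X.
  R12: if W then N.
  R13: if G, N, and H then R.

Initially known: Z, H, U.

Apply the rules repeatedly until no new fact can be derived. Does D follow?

No

D would need R (R3), but R is never established.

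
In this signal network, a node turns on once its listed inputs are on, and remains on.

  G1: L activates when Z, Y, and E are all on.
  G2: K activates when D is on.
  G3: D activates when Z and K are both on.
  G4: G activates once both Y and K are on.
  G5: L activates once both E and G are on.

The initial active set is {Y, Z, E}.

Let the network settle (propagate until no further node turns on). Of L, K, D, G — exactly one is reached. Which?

Z, Y, and E are on, so L activates (G1).
G would need Y and K (G4), but K never turns on. D would need Z and K (G3), but K never turns on. K would need D (G2), but D never turns on.

L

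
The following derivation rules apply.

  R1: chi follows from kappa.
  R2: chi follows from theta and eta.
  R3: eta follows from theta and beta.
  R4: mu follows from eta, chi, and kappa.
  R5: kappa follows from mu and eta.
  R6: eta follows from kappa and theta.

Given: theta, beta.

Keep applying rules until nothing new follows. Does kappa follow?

No

kappa would need mu and eta (R5), but mu is never established.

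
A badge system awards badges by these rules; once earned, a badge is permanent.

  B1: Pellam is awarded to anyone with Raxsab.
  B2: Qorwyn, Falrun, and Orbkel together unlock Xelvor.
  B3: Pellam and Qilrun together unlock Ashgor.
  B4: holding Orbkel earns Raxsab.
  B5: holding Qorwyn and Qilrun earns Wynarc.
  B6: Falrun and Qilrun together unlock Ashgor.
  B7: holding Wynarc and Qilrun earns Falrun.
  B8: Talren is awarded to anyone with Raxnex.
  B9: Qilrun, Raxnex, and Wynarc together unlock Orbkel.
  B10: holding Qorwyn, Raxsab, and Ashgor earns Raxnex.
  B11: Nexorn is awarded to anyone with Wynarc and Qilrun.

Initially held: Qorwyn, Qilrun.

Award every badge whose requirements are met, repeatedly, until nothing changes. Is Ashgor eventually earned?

Yes

With Qorwyn and Qilrun, Wynarc is earned (B5).
With Wynarc and Qilrun, Falrun is earned (B7).
With Falrun and Qilrun, Ashgor is earned (B6).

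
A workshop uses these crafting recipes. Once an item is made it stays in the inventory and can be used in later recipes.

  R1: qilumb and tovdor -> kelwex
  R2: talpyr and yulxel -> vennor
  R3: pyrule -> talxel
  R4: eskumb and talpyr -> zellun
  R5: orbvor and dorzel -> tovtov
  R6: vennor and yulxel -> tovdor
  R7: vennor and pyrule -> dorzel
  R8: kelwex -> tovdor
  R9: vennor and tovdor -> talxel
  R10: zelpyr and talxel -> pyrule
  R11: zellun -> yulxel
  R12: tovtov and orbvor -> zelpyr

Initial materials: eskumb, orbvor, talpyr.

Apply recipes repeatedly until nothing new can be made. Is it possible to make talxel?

eskumb and talpyr -> zellun (R4).
zellun -> yulxel (R11).
Using R2, talpyr and yulxel make vennor.
Using R6, vennor and yulxel make tovdor.
Using R9, vennor and tovdor make talxel.

Yes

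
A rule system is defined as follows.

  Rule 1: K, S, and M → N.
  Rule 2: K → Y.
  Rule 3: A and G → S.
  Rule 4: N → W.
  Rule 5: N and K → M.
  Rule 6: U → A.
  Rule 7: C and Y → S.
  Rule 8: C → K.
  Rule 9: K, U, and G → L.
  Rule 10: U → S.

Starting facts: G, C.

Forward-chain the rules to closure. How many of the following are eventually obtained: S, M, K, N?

2

C holds, so K follows (Rule 8).
K holds, so Y follows (Rule 2).
From C and Y, Rule 7 gives S.
S: reached.
M would need N and K (Rule 5), but N is never established.
K: reached.
N would need K, S, and M (Rule 1), but M is never established.
Reached: S and K — 2 of the 4.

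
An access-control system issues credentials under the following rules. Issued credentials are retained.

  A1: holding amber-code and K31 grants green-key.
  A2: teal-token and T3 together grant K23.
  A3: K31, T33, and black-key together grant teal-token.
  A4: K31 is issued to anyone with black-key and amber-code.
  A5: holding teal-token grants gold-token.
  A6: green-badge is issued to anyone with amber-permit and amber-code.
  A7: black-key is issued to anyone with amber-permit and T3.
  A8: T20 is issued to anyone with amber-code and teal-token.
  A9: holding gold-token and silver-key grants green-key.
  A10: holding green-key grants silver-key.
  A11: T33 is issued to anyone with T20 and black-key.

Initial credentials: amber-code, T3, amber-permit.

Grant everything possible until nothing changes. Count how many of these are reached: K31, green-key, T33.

Holding amber-permit and T3 grants black-key (A7).
Holding black-key and amber-code grants K31 (A4).
Holding amber-code and K31 grants green-key (A1).
K31: reached.
green-key: reached.
T33 would need T20 and black-key (A11), but T20 is never granted.
Reached: K31 and green-key — 2 of the 3.

2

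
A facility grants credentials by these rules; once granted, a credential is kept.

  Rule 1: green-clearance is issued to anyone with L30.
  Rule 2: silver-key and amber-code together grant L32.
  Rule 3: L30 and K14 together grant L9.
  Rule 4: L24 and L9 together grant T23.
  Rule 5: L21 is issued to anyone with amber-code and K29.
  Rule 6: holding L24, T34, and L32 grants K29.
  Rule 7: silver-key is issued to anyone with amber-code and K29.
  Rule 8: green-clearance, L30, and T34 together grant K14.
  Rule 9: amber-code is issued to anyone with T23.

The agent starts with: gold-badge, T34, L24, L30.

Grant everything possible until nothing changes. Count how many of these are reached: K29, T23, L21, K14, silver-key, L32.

2

Holding L30 grants green-clearance (Rule 1).
Holding green-clearance, L30, and T34 grants K14 (Rule 8).
Holding L30 and K14 grants L9 (Rule 3).
Holding L24 and L9 grants T23 (Rule 4).
K29 would need L24, T34, and L32 (Rule 6), but L32 is never granted.
T23: reached.
L21 would need amber-code and K29 (Rule 5), but K29 is never granted.
K14: reached.
silver-key would need amber-code and K29 (Rule 7), but K29 is never granted.
L32 would need silver-key and amber-code (Rule 2), but silver-key is never granted.
Reached: T23 and K14 — 2 of the 6.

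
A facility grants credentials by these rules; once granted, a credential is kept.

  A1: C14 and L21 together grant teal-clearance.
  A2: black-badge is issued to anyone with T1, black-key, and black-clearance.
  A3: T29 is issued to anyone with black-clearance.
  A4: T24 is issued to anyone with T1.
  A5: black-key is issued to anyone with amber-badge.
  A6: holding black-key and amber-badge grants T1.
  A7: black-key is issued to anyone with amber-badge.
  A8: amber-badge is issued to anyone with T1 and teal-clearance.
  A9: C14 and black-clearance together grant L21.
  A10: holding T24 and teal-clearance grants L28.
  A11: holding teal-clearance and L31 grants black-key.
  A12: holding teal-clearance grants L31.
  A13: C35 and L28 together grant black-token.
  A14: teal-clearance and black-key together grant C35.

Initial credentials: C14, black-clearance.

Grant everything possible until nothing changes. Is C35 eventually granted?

Holding C14 and black-clearance grants L21 (A9).
Holding C14 and L21 grants teal-clearance (A1).
Holding teal-clearance grants L31 (A12).
Holding teal-clearance and L31 grants black-key (A11).
Holding teal-clearance and black-key grants C35 (A14).

Yes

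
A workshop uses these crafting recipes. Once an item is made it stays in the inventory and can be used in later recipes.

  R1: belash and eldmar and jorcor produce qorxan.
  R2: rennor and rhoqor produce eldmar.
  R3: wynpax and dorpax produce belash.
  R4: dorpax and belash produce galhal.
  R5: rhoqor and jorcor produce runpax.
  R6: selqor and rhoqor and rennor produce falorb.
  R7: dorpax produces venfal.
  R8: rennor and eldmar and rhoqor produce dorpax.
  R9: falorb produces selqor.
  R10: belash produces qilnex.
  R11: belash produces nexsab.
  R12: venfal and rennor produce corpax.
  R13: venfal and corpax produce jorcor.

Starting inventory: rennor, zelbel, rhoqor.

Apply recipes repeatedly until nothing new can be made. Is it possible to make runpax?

rennor and rhoqor → eldmar (R2).
rennor and eldmar and rhoqor → dorpax (R8).
dorpax → venfal (R7).
Using R12, venfal and rennor make corpax.
venfal and corpax → jorcor (R13).
Using R5, rhoqor and jorcor make runpax.

Yes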